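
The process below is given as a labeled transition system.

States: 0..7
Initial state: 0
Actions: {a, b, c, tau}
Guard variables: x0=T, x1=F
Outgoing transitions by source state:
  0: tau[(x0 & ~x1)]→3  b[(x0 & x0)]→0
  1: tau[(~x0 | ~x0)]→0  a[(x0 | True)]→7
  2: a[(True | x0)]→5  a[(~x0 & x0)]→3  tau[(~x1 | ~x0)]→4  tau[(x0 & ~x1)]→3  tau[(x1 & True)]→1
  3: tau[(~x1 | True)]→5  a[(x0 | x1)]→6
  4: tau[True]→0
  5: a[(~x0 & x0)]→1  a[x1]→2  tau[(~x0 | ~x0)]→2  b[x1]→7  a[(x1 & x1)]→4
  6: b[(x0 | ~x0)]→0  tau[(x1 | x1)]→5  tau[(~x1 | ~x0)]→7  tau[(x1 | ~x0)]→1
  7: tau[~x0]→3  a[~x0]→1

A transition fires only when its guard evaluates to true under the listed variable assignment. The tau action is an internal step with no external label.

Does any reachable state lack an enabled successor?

R = {0,3,5,6,7}
  0: b→0  tau→3  [2 out]
  3: a→6  tau→5  [2 out]
  5: ∅  [no exit]
  6: b→0  tau→7  [2 out]
  7: ∅  [no exit]
trace reaching 5: tau·tau

Answer: DEADLOCK at state 5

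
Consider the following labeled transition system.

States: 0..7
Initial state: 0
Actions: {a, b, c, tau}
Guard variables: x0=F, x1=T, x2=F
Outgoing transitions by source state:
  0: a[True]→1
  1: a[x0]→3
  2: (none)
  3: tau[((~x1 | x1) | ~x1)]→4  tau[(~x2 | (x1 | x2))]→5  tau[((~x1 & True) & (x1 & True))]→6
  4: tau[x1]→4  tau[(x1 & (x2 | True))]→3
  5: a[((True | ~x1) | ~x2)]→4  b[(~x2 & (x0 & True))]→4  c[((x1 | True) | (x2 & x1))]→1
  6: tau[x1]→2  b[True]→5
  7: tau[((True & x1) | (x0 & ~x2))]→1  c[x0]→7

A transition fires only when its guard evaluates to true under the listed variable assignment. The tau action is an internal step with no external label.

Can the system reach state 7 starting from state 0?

Answer: UNREACHABLE

Working:
Guard filter leaves 10 enabled edge(s).
Layer 0: {0}
Layer 1: {1}  cumulative {0,1}
R = {0,1}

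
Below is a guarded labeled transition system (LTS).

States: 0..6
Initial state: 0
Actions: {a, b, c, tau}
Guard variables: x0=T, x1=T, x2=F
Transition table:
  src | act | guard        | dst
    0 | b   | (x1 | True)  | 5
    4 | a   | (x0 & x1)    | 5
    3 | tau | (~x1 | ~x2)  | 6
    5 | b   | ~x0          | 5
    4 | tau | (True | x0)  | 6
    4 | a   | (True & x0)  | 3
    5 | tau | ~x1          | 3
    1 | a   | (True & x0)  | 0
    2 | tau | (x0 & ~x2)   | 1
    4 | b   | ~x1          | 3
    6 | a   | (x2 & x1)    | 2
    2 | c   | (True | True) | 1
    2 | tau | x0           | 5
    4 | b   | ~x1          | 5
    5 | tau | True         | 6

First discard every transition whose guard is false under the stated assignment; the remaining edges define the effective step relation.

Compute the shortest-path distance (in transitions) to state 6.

Answer: 2

Analysis:
Layered search for 6:
  Layer 0: {0}
  Layer 1: {5}
  Layer 2: {6}
depth(6)=2, e.g. b·tau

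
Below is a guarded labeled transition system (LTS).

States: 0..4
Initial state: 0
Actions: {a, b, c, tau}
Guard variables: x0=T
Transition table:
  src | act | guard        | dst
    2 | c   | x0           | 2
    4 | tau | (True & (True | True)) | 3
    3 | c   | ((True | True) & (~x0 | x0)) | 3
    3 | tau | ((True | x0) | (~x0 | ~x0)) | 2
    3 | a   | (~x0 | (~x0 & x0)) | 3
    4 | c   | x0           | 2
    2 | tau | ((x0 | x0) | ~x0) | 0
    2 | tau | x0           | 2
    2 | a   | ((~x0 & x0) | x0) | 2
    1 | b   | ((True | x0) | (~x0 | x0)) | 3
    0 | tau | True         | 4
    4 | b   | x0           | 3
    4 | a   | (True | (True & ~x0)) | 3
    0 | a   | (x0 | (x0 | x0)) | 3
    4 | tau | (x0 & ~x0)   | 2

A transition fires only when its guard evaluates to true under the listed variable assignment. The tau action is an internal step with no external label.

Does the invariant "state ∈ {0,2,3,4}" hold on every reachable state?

Answer: INVARIANT HOLDS

Trace:
Allowed set {0,2,3,4}
Reachable = {0,2,3,4}
  0: ok
  2: ok
  3: ok
  4: ok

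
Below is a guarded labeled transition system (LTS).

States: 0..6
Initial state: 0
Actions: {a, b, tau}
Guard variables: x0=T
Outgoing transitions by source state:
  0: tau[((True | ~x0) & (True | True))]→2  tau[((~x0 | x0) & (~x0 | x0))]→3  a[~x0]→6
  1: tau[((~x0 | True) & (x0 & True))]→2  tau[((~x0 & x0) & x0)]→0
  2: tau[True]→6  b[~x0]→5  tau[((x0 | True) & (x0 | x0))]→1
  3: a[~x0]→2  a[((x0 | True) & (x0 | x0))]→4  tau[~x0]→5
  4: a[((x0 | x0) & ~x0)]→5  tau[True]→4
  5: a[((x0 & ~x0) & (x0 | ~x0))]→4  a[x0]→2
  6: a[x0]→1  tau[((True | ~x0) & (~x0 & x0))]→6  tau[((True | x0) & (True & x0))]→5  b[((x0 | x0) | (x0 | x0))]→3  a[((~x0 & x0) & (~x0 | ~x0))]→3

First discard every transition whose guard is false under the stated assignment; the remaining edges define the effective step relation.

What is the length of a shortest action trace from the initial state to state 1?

Answer: 2

Trace:
BFS to 1:
  depth 0: {0}
  depth 1: {2,3}
  depth 2: {1,4,6}
first hit 1 at d=2 via tau·tau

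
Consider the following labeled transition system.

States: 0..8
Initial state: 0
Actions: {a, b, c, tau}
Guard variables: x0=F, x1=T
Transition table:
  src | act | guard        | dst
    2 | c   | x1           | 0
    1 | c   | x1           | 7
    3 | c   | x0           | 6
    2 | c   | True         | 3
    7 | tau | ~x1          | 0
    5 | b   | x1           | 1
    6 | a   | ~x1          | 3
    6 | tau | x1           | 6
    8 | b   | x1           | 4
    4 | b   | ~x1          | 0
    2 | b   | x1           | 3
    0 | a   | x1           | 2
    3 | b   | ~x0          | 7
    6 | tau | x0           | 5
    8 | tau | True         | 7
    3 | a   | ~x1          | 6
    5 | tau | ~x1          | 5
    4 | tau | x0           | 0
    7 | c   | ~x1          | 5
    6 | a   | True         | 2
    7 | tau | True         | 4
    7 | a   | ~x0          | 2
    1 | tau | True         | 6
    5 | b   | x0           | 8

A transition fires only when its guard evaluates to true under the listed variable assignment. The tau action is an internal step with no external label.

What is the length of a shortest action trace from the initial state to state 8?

Answer: UNREACHABLE

Analysis:
Layered search for 8:
  Layer 0: {0}
  Layer 1: {2}
  Layer 2: {3}
  Layer 3: {7}
  Layer 4: {4}
8 never appears.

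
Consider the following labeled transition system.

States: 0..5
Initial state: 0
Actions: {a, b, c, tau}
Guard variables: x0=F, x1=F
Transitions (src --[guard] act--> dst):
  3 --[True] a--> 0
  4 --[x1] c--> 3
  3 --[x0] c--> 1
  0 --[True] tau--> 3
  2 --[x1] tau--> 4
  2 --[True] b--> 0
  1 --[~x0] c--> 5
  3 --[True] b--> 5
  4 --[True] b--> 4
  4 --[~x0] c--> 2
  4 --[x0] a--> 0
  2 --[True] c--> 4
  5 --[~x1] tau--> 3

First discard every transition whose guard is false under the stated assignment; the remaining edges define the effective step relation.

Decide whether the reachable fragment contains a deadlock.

Reach set: {0,3,5}
  0: tau→3  [deg 1]
  3: a→0  b→5  [deg 2]
  5: tau→3  [deg 1]

Answer: DEADLOCK-FREE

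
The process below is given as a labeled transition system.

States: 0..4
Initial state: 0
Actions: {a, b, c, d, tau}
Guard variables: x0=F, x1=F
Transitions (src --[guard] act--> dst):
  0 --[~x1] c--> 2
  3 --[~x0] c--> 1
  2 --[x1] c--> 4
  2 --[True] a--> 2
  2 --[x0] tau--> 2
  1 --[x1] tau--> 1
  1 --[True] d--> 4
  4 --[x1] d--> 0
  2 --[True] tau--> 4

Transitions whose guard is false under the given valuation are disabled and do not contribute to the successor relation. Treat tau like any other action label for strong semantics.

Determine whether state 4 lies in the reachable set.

5 transition(s) survive guard evaluation.
depth 0: {0}
depth 1: {2}  now seen {0,2}
depth 2: {4}  now seen {0,2,4}
Reachable = {0,2,4}
Path to 4: c·tau

Answer: REACHABLE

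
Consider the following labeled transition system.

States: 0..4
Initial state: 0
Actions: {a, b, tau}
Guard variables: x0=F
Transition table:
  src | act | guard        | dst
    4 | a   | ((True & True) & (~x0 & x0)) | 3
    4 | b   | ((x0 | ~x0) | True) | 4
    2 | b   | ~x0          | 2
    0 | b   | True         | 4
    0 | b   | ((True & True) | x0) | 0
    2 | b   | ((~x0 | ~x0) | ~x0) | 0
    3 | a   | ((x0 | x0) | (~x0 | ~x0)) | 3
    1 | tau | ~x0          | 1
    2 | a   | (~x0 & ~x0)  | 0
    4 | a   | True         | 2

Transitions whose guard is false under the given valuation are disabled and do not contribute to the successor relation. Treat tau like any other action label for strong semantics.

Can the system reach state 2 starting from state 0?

Answer: REACHABLE

Working:
9 transition(s) survive guard evaluation.
depth 0: {0}
depth 1: {4}  now seen {0,4}
depth 2: {2}  now seen {0,2,4}
Reach set: {0,2,4}
witness 2: b·a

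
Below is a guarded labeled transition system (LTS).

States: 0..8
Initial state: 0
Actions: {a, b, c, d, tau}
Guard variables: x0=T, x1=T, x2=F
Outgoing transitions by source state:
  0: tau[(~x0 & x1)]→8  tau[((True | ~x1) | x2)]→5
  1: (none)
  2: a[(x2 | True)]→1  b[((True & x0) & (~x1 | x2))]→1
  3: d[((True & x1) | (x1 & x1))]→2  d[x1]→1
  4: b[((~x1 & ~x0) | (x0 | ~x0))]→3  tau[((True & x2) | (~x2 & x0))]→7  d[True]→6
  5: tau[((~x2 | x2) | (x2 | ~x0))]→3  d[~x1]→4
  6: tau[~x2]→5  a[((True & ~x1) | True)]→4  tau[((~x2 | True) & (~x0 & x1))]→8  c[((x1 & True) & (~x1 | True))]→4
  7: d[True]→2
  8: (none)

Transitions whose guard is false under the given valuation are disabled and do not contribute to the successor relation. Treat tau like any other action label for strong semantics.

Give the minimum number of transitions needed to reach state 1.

Layered search for 1:
  L0 = {0}
  L1 = {5}
  L2 = {3}
  L3 = {1,2}
1 enters at depth 3; path tau·tau·d

Answer: 3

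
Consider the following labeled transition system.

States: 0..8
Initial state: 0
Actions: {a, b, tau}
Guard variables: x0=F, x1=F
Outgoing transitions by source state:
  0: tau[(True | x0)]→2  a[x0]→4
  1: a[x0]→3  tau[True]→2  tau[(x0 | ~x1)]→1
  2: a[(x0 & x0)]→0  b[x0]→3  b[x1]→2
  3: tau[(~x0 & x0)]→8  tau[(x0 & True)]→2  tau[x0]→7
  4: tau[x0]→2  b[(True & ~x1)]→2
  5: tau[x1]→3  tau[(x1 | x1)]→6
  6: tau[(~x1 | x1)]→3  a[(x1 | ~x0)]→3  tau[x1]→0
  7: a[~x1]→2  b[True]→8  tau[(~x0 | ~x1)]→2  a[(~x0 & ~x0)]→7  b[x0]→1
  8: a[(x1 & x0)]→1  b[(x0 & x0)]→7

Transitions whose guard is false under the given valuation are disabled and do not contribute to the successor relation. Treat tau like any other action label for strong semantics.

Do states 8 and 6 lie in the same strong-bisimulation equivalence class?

Answer: NOT BISIMILAR

Analysis:
Compute ~ classes (split until stable):
  π0 = {{0,1,2,3,4,5,6,7,8}}
  π1 = {{0,1},{2,3,5,8},{4},{6},{7}}
  π2 = {{0},{1},{2,3,5,8},{4},{6},{7}}
stable after 3 split(s): 6 block(s)
[8]={2,3,5,8}  [6]={6}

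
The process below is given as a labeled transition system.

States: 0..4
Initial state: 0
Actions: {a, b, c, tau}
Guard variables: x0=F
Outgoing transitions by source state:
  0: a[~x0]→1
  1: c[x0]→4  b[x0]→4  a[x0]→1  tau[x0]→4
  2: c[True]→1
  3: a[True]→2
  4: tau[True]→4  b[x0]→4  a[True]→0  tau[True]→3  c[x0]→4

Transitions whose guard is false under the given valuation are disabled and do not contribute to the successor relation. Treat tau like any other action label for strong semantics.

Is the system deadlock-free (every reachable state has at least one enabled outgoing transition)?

Reach set: {0,1}
  0: a→1  [1 out]
  1: ∅  [no exit]
Path to 1: a

Answer: DEADLOCK at state 1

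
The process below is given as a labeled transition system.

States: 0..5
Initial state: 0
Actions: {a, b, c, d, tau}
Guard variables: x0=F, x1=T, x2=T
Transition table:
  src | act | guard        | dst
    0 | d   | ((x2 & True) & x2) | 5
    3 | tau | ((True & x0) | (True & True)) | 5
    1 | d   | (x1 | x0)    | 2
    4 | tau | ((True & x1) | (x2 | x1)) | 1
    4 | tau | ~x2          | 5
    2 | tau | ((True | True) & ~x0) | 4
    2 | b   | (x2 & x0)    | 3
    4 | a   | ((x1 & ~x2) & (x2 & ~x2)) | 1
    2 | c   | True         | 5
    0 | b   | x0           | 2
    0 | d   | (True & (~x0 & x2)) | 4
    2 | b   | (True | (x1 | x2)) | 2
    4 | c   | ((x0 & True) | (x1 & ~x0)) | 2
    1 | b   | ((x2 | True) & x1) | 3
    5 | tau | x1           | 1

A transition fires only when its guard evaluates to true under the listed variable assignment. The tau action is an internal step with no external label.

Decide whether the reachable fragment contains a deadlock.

Answer: DEADLOCK-FREE

Trace:
Reach set: {0,1,2,3,4,5}
  0: d→4  d→5  [2 out]
  1: b→3  d→2  [2 out]
  2: b→2  c→5  tau→4  [3 out]
  3: tau→5  [1 out]
  4: c→2  tau→1  [2 out]
  5: tau→1  [1 out]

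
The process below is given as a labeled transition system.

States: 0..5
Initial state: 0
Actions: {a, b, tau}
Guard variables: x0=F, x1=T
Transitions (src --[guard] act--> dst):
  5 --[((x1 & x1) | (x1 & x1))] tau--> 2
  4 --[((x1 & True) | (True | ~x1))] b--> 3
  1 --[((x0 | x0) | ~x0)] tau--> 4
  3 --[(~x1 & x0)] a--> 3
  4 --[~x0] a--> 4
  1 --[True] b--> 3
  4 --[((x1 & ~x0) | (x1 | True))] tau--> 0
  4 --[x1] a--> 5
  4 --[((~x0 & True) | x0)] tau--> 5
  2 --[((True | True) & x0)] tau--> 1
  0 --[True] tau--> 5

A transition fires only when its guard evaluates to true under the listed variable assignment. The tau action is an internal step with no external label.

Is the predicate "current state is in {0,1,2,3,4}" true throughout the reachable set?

Answer: INVARIANT VIOLATED at state 5

Analysis:
Inv-set: {0,1,2,3,4}
Reachable = {0,2,5}
  0: ✓
  2: ✓
  5: VIOLATES
reach 5 via tau — violates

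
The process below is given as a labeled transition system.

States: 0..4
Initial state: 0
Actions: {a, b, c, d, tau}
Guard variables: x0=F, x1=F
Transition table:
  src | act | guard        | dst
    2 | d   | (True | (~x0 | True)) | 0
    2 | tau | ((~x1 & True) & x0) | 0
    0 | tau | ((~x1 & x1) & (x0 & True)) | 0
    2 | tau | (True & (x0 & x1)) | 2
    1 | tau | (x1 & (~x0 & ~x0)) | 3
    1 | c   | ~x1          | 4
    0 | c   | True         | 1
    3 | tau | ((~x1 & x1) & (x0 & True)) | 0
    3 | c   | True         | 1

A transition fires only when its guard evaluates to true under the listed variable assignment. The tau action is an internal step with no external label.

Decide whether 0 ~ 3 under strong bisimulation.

Compute ~ classes (split until stable):
  P[0] = {{0,1,2,3,4}}
  P[1] = {{0,1,3},{2},{4}}
  P[2] = {{0,3},{1},{2},{4}}
4 equivalence class(es) (converged in 3)
[0]={0,3}  [3]={0,3}

Answer: BISIMILAR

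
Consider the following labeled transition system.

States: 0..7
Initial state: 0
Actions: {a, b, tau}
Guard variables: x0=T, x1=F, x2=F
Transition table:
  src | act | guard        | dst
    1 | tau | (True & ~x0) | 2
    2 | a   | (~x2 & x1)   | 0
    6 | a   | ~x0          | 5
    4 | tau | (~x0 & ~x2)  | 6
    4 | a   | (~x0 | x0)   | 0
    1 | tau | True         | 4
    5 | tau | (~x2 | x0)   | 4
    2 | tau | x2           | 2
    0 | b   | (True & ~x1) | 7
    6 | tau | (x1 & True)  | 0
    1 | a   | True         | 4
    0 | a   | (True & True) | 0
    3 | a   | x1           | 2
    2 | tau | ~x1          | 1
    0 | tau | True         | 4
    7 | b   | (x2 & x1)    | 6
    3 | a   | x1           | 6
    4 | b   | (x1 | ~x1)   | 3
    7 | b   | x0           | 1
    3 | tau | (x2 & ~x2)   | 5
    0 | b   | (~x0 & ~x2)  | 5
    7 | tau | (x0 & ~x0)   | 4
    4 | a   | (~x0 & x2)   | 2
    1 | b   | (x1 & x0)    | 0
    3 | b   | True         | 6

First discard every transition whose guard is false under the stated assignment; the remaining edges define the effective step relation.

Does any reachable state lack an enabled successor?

R = {0,1,3,4,6,7}
  0: a→0  b→7  tau→4  [3 out]
  1: a→4  tau→4  [2 out]
  3: b→6  [1 out]
  4: a→0  b→3  [2 out]
  6: ∅  [STUCK]
  7: b→1  [1 out]
trace reaching 6: tau·b·b

Answer: DEADLOCK at state 6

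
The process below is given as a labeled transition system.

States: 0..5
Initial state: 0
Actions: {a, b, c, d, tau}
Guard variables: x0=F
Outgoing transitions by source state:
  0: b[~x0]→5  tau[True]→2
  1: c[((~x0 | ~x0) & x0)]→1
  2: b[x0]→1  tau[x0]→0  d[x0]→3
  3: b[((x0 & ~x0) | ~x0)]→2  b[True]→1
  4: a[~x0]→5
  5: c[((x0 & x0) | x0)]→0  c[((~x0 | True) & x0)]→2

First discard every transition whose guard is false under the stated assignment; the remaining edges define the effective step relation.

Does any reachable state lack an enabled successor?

R = {0,2,5}
  0: b→5  tau→2  [2 out]
  2: ∅  [deadlock]
  5: ∅  [deadlock]
witness 2: tau

Answer: DEADLOCK at state 2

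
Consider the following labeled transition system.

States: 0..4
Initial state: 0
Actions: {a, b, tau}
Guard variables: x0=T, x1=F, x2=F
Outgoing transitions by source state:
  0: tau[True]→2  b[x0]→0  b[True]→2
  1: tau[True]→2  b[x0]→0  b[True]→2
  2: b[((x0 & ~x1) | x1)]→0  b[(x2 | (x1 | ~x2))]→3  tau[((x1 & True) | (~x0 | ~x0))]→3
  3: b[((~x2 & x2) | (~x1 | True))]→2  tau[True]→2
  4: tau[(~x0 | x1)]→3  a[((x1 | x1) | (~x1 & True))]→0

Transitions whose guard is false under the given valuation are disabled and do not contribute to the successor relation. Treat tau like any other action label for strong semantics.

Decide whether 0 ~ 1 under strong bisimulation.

Answer: BISIMILAR

Trace:
Bisimulation quotient by refinement:
  P[0] = {{0,1,2,3,4}}
  P[1] = {{0,1,3},{2},{4}}
  P[2] = {{0,1},{2},{3},{4}}
4 equivalence class(es) (converged in 3)
0∈{0,1}, 1∈{0,1}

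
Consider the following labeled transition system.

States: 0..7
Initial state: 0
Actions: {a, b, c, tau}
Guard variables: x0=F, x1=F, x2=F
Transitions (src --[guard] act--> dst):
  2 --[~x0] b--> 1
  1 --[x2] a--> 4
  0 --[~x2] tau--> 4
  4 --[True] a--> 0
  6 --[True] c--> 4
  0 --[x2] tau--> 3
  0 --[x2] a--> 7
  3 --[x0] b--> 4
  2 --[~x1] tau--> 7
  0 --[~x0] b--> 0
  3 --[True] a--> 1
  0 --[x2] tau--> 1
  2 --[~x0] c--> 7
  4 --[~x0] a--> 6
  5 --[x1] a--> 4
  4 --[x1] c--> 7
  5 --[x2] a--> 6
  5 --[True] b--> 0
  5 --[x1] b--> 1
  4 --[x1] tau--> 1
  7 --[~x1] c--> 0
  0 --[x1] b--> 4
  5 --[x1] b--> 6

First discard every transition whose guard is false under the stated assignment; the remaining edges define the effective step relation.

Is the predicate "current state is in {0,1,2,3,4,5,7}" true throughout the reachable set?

Inv-set: {0,1,2,3,4,5,7}
R = {0,4,6}
  0: ✓
  4: ✓
  6: ✗ unsafe
counterexample path to 6: tau·a

Answer: INVARIANT VIOLATED at state 6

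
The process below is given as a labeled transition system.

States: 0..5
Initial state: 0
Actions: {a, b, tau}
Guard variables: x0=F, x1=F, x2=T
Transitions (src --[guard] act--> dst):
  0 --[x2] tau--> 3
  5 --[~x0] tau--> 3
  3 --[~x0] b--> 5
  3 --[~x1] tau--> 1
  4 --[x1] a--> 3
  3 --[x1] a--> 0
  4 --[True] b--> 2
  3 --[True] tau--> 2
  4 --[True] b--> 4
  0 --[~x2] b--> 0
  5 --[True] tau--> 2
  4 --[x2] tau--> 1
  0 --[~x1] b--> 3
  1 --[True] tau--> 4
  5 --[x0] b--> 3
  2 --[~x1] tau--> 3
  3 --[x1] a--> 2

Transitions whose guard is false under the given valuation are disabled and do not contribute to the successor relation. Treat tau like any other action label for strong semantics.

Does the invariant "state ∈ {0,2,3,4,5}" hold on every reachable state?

Answer: INVARIANT VIOLATED at state 1

Analysis:
Inv-set: {0,2,3,4,5}
Reachable = {0,1,2,3,4,5}
  0: safe
  1: VIOLATES
  2: safe
  3: safe
  4: safe
  5: safe
counterexample path to 1: tau·tau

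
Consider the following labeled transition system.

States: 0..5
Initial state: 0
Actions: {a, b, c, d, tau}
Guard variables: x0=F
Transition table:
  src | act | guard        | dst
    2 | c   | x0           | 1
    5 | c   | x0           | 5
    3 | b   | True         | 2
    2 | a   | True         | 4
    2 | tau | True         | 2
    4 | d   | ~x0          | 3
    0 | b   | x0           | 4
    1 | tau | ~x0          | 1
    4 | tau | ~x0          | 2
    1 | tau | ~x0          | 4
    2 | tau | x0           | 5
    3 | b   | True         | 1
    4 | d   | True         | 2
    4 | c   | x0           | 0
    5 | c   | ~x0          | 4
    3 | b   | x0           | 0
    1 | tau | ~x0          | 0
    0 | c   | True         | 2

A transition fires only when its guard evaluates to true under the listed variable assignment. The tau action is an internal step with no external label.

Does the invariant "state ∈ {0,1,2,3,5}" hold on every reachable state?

Inv-set: {0,1,2,3,5}
Reachable = {0,1,2,3,4}
  0: safe
  1: safe
  2: safe
  3: safe
  4: VIOLATES
reach 4 via c·a — violates

Answer: INVARIANT VIOLATED at state 4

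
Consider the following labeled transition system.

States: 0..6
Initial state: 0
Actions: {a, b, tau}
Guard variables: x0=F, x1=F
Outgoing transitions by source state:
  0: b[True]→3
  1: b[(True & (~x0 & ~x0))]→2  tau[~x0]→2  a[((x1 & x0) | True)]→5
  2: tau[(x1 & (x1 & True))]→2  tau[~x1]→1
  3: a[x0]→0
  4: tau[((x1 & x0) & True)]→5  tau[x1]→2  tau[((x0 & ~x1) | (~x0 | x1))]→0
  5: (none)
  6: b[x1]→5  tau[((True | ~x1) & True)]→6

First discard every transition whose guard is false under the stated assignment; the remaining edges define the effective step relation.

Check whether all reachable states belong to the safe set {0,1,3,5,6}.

Inv-set: {0,1,3,5,6}
R = {0,3}
  0: ok
  3: ok

Answer: INVARIANT HOLDS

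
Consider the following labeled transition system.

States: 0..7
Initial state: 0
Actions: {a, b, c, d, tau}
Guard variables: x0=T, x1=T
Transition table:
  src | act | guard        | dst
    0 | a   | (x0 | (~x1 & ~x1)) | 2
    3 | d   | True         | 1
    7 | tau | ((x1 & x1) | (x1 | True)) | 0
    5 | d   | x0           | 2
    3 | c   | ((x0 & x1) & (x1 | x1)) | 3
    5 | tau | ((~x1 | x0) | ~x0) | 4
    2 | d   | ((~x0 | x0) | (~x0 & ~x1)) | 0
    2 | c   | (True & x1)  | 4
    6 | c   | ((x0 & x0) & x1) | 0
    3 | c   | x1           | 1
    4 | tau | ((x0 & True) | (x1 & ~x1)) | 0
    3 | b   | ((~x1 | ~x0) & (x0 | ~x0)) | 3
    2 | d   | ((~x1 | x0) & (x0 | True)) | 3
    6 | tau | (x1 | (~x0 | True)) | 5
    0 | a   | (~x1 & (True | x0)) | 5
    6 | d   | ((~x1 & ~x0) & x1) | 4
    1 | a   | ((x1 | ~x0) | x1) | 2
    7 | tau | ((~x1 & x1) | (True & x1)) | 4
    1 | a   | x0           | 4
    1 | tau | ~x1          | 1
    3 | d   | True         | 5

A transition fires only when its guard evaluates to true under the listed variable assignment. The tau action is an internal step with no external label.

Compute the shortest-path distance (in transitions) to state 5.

Answer: 3

Analysis:
Breadth-first toward 5:
  L0 = {0}
  L1 = {2}
  L2 = {3,4}
  L3 = {1,5}
5 enters at depth 3; path a·d·d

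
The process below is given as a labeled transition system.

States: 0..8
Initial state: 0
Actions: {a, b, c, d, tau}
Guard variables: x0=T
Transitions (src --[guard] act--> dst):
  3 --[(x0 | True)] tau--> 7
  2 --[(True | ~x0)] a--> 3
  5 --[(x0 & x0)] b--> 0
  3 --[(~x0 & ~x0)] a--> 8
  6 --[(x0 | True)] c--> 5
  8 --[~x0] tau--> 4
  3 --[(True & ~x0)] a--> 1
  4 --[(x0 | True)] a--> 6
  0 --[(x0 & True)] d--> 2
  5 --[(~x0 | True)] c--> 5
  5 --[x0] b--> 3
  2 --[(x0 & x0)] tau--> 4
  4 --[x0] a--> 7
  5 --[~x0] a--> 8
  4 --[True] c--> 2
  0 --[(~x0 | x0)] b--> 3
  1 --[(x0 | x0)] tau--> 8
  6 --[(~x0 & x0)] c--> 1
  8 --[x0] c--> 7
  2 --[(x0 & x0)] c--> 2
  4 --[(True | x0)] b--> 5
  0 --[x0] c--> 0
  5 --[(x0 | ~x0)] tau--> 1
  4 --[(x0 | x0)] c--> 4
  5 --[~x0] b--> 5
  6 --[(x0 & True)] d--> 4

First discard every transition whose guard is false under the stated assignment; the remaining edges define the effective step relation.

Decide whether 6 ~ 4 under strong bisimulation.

Compute ~ classes (split until stable):
  round 0: {{0,1,2,3,4,5,6,7,8}}
  round 1: {{0},{1,3},{2},{4},{5},{6},{7},{8}}
  round 2: {{0},{1},{2},{3},{4},{5},{6},{7},{8}}
9 equivalence class(es) (converged in 3)
[6]={6}  [4]={4}

Answer: NOT BISIMILAR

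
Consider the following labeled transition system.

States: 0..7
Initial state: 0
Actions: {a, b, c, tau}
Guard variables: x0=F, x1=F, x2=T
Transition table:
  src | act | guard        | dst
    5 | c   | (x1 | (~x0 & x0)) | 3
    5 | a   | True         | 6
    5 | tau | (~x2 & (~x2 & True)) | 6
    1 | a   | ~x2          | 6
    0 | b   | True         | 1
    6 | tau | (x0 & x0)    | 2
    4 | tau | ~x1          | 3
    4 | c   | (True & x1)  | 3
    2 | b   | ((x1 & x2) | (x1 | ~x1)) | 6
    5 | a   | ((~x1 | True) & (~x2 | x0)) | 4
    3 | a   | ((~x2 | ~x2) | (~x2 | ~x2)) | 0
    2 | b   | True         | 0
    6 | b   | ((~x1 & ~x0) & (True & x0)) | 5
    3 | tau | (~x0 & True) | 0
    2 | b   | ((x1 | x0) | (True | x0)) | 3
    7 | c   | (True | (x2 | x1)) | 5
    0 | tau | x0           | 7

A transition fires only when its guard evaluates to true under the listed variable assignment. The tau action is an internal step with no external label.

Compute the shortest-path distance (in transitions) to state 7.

Answer: UNREACHABLE

Working:
BFS to 7:
  L0 = {0}
  L1 = {1}
7 never appears.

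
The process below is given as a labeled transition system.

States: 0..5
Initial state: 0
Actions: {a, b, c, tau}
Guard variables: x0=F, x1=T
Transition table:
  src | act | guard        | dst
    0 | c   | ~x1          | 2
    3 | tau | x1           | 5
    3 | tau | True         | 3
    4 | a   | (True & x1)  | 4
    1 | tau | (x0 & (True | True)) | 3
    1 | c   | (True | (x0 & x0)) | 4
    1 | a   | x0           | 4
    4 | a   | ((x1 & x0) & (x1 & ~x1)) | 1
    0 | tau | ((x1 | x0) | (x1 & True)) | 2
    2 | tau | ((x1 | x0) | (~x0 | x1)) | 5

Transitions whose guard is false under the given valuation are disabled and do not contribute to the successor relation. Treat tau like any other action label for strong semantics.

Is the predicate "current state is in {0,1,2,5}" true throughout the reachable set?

Safe = {0,1,2,5}
Reach set: {0,2,5}
  0: ✓
  2: ✓
  5: ✓

Answer: INVARIANT HOLDS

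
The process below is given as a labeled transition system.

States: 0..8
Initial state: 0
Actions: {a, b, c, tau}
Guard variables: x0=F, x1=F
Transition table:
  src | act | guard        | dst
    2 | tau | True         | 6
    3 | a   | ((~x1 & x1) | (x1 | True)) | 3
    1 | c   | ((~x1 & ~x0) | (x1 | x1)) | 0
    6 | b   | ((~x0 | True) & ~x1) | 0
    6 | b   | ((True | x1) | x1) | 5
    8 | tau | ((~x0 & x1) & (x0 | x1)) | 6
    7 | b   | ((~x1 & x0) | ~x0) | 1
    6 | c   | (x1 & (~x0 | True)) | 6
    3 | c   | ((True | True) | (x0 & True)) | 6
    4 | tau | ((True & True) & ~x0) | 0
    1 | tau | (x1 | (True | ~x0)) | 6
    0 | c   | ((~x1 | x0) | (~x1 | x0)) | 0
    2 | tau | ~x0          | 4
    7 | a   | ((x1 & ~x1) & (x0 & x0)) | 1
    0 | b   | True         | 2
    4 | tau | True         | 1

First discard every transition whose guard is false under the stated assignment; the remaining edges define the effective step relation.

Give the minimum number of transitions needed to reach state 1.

Answer: 3

Analysis:
BFS to 1:
  depth 0: {0}
  depth 1: {2}
  depth 2: {4,6}
  depth 3: {1,5}
first hit 1 at d=3 via b·tau·tau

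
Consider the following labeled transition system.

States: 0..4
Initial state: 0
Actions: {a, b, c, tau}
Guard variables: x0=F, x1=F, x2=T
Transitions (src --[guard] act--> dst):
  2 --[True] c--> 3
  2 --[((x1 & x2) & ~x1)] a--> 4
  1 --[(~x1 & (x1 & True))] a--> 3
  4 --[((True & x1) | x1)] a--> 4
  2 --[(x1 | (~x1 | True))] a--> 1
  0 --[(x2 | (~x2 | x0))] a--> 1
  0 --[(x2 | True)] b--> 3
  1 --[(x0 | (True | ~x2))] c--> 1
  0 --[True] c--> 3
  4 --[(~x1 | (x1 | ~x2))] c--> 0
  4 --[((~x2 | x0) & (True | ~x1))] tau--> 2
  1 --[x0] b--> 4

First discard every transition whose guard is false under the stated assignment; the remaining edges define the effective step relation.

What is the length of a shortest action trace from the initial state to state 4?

Layered search for 4:
  depth 0: {0}
  depth 1: {1,3}
4 never appears.

Answer: UNREACHABLE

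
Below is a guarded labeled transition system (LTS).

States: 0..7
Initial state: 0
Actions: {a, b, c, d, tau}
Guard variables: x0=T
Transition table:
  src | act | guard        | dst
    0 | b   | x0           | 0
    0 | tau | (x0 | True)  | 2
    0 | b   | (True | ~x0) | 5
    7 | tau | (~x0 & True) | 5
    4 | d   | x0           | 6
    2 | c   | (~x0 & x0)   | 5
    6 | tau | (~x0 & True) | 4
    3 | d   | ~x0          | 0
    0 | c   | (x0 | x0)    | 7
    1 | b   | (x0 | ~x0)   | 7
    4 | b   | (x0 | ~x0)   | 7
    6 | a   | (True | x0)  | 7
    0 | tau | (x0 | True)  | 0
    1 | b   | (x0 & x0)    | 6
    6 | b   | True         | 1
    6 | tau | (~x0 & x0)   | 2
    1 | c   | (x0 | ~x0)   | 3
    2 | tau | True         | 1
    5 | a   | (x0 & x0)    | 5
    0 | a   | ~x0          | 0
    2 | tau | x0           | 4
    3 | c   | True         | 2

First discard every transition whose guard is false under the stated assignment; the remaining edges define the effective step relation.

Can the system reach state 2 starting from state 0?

16 transition(s) survive guard evaluation.
L0 = {0}
L1 = {2,5,7}  now seen {0,2,5,7}
L2 = {1,4}  now seen {0,1,2,4,5,7}
L3 = {3,6}  now seen {0,1,2,3,4,5,6,7}
R = {0,1,2,3,4,5,6,7}
trace reaching 2: tau

Answer: REACHABLE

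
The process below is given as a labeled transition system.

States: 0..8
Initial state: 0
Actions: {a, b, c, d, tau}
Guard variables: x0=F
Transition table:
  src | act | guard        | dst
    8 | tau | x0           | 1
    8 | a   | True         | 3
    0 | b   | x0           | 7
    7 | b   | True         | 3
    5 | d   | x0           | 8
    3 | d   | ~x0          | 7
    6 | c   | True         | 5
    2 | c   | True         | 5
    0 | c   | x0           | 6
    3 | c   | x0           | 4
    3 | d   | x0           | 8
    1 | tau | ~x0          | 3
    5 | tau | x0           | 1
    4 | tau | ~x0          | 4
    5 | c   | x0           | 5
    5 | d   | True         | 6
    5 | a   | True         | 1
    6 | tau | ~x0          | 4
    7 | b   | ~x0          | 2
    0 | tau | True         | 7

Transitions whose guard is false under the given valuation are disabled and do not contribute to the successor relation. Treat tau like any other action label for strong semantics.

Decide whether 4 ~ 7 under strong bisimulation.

Answer: NOT BISIMILAR

Working:
Bisimulation quotient by refinement:
  P[0] = {{0,1,2,3,4,5,6,7,8}}
  P[1] = {{0,1,4},{2},{3},{5},{6},{7},{8}}
  P[2] = {{0},{1},{2},{3},{4},{5},{6},{7},{8}}
Fixed point at round 3; 9 class(es).
4∈{4}, 7∈{7}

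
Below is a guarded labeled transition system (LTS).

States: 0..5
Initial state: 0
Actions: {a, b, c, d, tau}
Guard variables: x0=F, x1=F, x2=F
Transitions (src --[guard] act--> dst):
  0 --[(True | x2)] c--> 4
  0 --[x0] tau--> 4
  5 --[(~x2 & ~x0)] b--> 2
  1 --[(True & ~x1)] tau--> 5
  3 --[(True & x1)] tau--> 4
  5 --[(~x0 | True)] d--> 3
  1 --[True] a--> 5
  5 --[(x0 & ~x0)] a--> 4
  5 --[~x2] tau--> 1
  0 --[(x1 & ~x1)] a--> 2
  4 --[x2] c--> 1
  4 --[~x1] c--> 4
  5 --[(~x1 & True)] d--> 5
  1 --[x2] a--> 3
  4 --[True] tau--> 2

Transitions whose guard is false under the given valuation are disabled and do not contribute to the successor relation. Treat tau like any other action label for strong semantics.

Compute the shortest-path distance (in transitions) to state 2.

Layered search for 2:
  L0 = {0}
  L1 = {4}
  L2 = {2}
2 enters at depth 2; path c·tau

Answer: 2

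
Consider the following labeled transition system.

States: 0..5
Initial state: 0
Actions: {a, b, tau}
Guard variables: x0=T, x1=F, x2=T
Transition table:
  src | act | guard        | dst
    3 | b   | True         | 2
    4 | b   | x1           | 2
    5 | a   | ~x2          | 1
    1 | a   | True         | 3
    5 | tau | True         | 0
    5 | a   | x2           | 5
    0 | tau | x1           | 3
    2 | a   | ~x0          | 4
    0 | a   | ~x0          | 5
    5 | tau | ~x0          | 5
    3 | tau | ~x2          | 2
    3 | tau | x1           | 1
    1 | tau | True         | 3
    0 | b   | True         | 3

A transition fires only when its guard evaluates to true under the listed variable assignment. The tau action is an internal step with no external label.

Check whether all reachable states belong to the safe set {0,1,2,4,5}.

Safe = {0,1,2,4,5}
Reach set: {0,2,3}
  0: safe
  2: safe
  3: VIOLATES
reach 3 via b — violates

Answer: INVARIANT VIOLATED at state 3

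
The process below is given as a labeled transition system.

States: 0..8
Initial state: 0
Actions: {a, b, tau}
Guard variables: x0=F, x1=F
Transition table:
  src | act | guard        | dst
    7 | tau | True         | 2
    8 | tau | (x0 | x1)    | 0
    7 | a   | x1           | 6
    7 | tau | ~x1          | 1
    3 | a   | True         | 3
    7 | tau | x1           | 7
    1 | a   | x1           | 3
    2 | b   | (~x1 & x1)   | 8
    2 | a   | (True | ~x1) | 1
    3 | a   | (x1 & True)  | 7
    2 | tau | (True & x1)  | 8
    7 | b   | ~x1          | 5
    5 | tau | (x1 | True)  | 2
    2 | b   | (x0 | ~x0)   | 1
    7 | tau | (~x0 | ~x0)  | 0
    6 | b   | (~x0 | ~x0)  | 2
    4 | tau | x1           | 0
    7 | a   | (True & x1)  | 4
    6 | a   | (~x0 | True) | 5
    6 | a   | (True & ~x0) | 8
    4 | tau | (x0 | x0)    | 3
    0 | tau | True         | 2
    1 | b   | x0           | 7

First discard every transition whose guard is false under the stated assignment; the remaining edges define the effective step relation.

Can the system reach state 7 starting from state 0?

12 transition(s) survive guard evaluation.
depth 0: {0}
depth 1: {2}  now seen {0,2}
depth 2: {1}  now seen {0,1,2}
R = {0,1,2}

Answer: UNREACHABLE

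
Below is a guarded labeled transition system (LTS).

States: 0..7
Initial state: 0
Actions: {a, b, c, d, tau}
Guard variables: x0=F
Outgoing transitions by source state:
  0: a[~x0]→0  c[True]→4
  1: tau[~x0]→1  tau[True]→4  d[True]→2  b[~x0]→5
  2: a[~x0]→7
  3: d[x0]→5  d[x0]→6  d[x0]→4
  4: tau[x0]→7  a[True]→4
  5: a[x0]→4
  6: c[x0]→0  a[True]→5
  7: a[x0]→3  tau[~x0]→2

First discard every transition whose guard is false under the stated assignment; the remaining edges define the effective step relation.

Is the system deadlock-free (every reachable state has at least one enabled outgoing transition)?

Answer: DEADLOCK-FREE

Trace:
R = {0,4}
  0: a→0  c→4  [2 exit(s)]
  4: a→4  [1 exit(s)]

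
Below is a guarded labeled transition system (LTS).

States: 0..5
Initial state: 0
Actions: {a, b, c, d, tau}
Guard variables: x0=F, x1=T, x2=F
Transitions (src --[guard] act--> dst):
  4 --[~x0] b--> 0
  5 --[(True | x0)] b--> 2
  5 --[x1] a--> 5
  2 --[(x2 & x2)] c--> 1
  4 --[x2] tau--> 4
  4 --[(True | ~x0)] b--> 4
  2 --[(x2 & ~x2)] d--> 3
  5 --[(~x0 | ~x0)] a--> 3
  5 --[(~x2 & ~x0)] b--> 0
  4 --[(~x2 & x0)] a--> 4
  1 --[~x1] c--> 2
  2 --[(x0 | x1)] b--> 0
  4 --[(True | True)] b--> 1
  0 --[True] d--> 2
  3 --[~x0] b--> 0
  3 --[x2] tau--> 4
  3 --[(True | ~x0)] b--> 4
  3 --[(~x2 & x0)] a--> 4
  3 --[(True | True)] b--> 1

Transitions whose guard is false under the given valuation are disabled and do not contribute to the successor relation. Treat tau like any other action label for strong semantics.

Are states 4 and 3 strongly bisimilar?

Answer: BISIMILAR

Working:
Compute ~ classes (split until stable):
  round 0: {{0,1,2,3,4,5}}
  round 1: {{0},{1},{2,3,4},{5}}
  round 2: {{0},{1},{2},{3,4},{5}}
Fixed point at round 3; 5 class(es).
4∈{3,4}, 3∈{3,4}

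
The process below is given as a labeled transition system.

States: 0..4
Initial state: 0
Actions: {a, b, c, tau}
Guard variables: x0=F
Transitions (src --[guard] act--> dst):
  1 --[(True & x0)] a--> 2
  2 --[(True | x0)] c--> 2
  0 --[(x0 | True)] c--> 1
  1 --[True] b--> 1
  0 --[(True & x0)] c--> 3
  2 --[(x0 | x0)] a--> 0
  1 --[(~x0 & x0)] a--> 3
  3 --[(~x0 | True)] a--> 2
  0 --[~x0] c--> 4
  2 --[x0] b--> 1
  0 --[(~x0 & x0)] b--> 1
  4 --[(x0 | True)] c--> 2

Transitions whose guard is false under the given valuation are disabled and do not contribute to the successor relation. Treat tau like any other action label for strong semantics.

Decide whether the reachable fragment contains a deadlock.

Reach set: {0,1,2,4}
  0: c→1  c→4  [deg 2]
  1: b→1  [deg 1]
  2: c→2  [deg 1]
  4: c→2  [deg 1]

Answer: DEADLOCK-FREE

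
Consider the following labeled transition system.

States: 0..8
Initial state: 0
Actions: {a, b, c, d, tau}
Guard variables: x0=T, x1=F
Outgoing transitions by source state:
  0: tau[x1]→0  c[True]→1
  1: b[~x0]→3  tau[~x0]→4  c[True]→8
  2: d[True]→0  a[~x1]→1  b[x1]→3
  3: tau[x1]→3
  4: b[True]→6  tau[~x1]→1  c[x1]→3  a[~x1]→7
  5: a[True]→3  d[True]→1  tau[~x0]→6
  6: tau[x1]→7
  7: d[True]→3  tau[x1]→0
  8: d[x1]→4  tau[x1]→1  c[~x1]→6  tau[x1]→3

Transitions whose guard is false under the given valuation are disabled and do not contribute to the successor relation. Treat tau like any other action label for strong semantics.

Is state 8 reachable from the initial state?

Guard filter leaves 11 enabled edge(s).
Layer 0: {0}
Layer 1: {1}  now seen {0,1}
Layer 2: {8}  now seen {0,1,8}
Layer 3: {6}  now seen {0,1,6,8}
R = {0,1,6,8}
Path to 8: c·c

Answer: REACHABLE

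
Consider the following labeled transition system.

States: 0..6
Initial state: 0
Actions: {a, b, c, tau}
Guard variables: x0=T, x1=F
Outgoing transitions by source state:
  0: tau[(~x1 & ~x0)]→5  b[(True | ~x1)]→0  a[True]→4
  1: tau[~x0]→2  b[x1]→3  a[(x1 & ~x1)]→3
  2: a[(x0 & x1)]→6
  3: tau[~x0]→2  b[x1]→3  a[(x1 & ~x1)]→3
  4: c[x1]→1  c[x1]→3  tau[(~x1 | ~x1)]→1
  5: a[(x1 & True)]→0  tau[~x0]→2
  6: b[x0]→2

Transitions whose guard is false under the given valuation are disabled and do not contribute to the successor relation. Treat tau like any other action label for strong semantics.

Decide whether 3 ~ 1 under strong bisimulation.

Refine partition for ~:
  round 0: {{0,1,2,3,4,5,6}}
  round 1: {{0},{1,2,3,5},{4},{6}}
stable after 2 split(s): 4 block(s)
3∈{1,2,3,5}, 1∈{1,2,3,5}

Answer: BISIMILAR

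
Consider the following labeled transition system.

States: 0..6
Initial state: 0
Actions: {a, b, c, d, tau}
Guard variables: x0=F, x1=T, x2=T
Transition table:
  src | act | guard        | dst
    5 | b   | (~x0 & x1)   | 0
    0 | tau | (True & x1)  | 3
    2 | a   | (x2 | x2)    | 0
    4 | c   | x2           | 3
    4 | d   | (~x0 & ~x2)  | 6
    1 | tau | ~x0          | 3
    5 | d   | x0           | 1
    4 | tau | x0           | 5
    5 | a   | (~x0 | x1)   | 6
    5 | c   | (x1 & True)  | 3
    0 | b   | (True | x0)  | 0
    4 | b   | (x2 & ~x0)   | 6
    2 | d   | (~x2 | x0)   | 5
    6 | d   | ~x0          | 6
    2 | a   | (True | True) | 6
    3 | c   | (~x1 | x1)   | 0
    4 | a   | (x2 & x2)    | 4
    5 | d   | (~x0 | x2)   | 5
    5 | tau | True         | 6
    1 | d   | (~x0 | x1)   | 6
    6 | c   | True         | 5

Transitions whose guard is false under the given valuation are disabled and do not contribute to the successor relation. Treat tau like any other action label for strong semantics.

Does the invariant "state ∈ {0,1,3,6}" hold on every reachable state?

Answer: INVARIANT HOLDS

Working:
Inv-set: {0,1,3,6}
R = {0,3}
  0: ok
  3: ok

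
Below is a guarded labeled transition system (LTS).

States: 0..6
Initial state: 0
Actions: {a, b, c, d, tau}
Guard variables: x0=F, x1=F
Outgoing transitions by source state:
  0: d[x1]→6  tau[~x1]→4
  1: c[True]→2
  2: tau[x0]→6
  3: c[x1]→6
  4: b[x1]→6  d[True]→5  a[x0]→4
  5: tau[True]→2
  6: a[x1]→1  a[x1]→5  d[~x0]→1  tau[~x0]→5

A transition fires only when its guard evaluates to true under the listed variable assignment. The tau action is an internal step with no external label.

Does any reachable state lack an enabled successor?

Reach set: {0,2,4,5}
  0: tau→4  [1 out]
  2: ∅  [no exit]
  4: d→5  [1 out]
  5: tau→2  [1 out]
trace reaching 2: tau·d·tau

Answer: DEADLOCK at state 2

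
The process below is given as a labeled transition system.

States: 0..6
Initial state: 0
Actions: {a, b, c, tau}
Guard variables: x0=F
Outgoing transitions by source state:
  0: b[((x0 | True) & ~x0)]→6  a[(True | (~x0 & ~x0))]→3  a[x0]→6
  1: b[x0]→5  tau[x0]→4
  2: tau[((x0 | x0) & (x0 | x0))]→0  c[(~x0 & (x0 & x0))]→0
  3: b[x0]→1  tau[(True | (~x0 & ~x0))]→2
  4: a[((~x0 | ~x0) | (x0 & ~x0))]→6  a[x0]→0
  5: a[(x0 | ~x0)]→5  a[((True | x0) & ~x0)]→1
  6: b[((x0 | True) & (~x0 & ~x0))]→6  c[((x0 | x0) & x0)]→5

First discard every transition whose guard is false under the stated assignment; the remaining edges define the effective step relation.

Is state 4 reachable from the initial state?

Guard filter leaves 7 enabled edge(s).
depth 0: {0}
depth 1: {3,6}  now seen {0,3,6}
depth 2: {2}  now seen {0,2,3,6}
Reach set: {0,2,3,6}

Answer: UNREACHABLE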